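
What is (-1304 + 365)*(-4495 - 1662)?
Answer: 5781423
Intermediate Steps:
(-1304 + 365)*(-4495 - 1662) = -939*(-6157) = 5781423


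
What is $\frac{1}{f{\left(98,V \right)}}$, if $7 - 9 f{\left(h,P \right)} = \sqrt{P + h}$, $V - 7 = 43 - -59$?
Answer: $- \frac{63}{158} - \frac{27 \sqrt{23}}{158} \approx -1.2183$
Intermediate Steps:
$V = 109$ ($V = 7 + \left(43 - -59\right) = 7 + \left(43 + 59\right) = 7 + 102 = 109$)
$f{\left(h,P \right)} = \frac{7}{9} - \frac{\sqrt{P + h}}{9}$
$\frac{1}{f{\left(98,V \right)}} = \frac{1}{\frac{7}{9} - \frac{\sqrt{109 + 98}}{9}} = \frac{1}{\frac{7}{9} - \frac{\sqrt{207}}{9}} = \frac{1}{\frac{7}{9} - \frac{3 \sqrt{23}}{9}} = \frac{1}{\frac{7}{9} - \frac{\sqrt{23}}{3}}$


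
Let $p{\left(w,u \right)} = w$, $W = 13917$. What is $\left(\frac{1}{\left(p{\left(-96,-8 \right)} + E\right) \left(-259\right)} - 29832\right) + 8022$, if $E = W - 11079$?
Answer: $- \frac{15488982181}{710178} \approx -21810.0$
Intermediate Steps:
$E = 2838$ ($E = 13917 - 11079 = 2838$)
$\left(\frac{1}{\left(p{\left(-96,-8 \right)} + E\right) \left(-259\right)} - 29832\right) + 8022 = \left(\frac{1}{\left(-96 + 2838\right) \left(-259\right)} - 29832\right) + 8022 = \left(\frac{1}{2742} \left(- \frac{1}{259}\right) - 29832\right) + 8022 = \left(- \frac{1}{710178} - 29832\right) + 8022 = - \frac{21186030097}{710178} + 8022 = - \frac{15488982181}{710178}$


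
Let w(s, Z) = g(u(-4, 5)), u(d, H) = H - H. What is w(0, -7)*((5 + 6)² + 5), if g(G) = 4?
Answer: 504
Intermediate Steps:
u(d, H) = 0
w(s, Z) = 4
w(0, -7)*((5 + 6)² + 5) = 4*((5 + 6)² + 5) = 4*(11² + 5) = 4*(121 + 5) = 4*126 = 504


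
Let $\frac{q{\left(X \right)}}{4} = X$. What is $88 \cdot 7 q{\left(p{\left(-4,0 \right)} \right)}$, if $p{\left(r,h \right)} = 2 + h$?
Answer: $4928$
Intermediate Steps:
$q{\left(X \right)} = 4 X$
$88 \cdot 7 q{\left(p{\left(-4,0 \right)} \right)} = 88 \cdot 7 \cdot 4 \left(2 + 0\right) = 616 \cdot 4 \cdot 2 = 616 \cdot 8 = 4928$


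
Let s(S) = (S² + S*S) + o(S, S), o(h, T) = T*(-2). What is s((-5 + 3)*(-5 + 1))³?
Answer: 1404928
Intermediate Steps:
o(h, T) = -2*T
s(S) = -2*S + 2*S² (s(S) = (S² + S*S) - 2*S = (S² + S²) - 2*S = 2*S² - 2*S = -2*S + 2*S²)
s((-5 + 3)*(-5 + 1))³ = (2*((-5 + 3)*(-5 + 1))*(-1 + (-5 + 3)*(-5 + 1)))³ = (2*(-2*(-4))*(-1 - 2*(-4)))³ = (2*8*(-1 + 8))³ = (2*8*7)³ = 112³ = 1404928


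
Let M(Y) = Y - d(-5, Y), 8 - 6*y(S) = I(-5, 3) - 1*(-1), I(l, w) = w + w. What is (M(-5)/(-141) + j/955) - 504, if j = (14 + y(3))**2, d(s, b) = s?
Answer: -3464059/6876 ≈ -503.79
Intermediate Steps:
I(l, w) = 2*w
y(S) = 1/6 (y(S) = 4/3 - (2*3 - 1*(-1))/6 = 4/3 - (6 + 1)/6 = 4/3 - 1/6*7 = 4/3 - 7/6 = 1/6)
M(Y) = 5 + Y (M(Y) = Y - 1*(-5) = Y + 5 = 5 + Y)
j = 7225/36 (j = (14 + 1/6)**2 = (85/6)**2 = 7225/36 ≈ 200.69)
(M(-5)/(-141) + j/955) - 504 = ((5 - 5)/(-141) + (7225/36)/955) - 504 = (0*(-1/141) + (7225/36)*(1/955)) - 504 = (0 + 1445/6876) - 504 = 1445/6876 - 504 = -3464059/6876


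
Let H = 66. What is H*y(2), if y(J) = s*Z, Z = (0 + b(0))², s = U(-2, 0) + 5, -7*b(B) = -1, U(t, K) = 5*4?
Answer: 1650/49 ≈ 33.673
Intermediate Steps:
U(t, K) = 20
b(B) = ⅐ (b(B) = -⅐*(-1) = ⅐)
s = 25 (s = 20 + 5 = 25)
Z = 1/49 (Z = (0 + ⅐)² = (⅐)² = 1/49 ≈ 0.020408)
y(J) = 25/49 (y(J) = 25*(1/49) = 25/49)
H*y(2) = 66*(25/49) = 1650/49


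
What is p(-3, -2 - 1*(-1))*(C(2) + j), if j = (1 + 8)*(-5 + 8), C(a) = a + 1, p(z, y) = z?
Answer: -90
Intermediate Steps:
C(a) = 1 + a
j = 27 (j = 9*3 = 27)
p(-3, -2 - 1*(-1))*(C(2) + j) = -3*((1 + 2) + 27) = -3*(3 + 27) = -3*30 = -90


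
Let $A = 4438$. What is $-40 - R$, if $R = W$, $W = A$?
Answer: $-4478$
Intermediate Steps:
$W = 4438$
$R = 4438$
$-40 - R = -40 - 4438 = -4478$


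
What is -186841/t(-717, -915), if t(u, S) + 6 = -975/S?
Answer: 11397301/301 ≈ 37865.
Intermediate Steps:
t(u, S) = -6 - 975/S
-186841/t(-717, -915) = -186841/(-6 - 975/(-915)) = -186841/(-6 - 975*(-1/915)) = -186841/(-6 + 65/61) = -186841/(-301/61) = -186841*(-61/301) = 11397301/301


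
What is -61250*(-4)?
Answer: 245000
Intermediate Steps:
-61250*(-4) = -125*(-1960) = 245000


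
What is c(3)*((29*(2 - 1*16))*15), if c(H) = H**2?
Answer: -54810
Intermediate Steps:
c(3)*((29*(2 - 1*16))*15) = 3**2*((29*(2 - 1*16))*15) = 9*((29*(2 - 16))*15) = 9*((29*(-14))*15) = 9*(-406*15) = 9*(-6090) = -54810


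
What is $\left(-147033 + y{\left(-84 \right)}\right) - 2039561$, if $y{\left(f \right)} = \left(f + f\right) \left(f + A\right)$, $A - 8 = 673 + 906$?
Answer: $-2439098$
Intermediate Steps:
$A = 1587$ ($A = 8 + \left(673 + 906\right) = 8 + 1579 = 1587$)
$y{\left(f \right)} = 2 f \left(1587 + f\right)$ ($y{\left(f \right)} = \left(f + f\right) \left(f + 1587\right) = 2 f \left(1587 + f\right)$)
$\left(-147033 + y{\left(-84 \right)}\right) - 2039561 = \left(-147033 + 2 \left(-84\right) \left(1587 - 84\right)\right) - 2039561 = \left(-147033 + 2 \left(-84\right) 1503\right) - 2039561 = \left(-147033 - 252504\right) - 2039561 = -399537 - 2039561 = -2439098$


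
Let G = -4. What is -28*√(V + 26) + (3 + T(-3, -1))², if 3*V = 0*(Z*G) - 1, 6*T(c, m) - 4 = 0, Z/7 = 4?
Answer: 121/9 - 28*√231/3 ≈ -128.41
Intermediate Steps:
Z = 28 (Z = 7*4 = 28)
T(c, m) = ⅔ (T(c, m) = ⅔ + (⅙)*0 = ⅔ + 0 = ⅔)
V = -⅓ (V = (0*(28*(-4)) - 1)/3 = (0*(-112) - 1)/3 = (0 - 1)/3 = (⅓)*(-1) = -⅓ ≈ -0.33333)
-28*√(V + 26) + (3 + T(-3, -1))² = -28*√(-⅓ + 26) + (3 + ⅔)² = -28*√231/3 + (11/3)² = -28*√231/3 + 121/9 = 121/9 - 28*√231/3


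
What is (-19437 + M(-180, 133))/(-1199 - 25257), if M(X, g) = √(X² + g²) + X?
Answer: 19617/26456 - √50089/26456 ≈ 0.73304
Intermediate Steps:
M(X, g) = X + √(X² + g²)
(-19437 + M(-180, 133))/(-1199 - 25257) = (-19437 + (-180 + √((-180)² + 133²)))/(-1199 - 25257) = (-19437 + (-180 + √(32400 + 17689)))/(-26456) = (-19437 + (-180 + √50089))*(-1/26456) = (-19617 + √50089)*(-1/26456) = 19617/26456 - √50089/26456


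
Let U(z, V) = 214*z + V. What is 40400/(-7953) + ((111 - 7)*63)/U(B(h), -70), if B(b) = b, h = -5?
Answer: -8180338/755535 ≈ -10.827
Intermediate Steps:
U(z, V) = V + 214*z
40400/(-7953) + ((111 - 7)*63)/U(B(h), -70) = 40400/(-7953) + ((111 - 7)*63)/(-70 + 214*(-5)) = 40400*(-1/7953) + (104*63)/(-70 - 1070) = -40400/7953 + 6552/(-1140) = -40400/7953 + 6552*(-1/1140) = -40400/7953 - 546/95 = -8180338/755535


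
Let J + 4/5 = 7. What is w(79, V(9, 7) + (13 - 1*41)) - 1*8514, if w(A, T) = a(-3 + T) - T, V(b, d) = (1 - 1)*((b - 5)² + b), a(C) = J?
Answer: -42399/5 ≈ -8479.8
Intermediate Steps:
J = 31/5 (J = -⅘ + 7 = 31/5 ≈ 6.2000)
a(C) = 31/5
V(b, d) = 0 (V(b, d) = 0*((-5 + b)² + b) = 0*(b + (-5 + b)²) = 0)
w(A, T) = 31/5 - T
w(79, V(9, 7) + (13 - 1*41)) - 1*8514 = (31/5 - (0 + (13 - 1*41))) - 1*8514 = (31/5 - (0 + (13 - 41))) - 8514 = (31/5 - (0 - 28)) - 8514 = (31/5 - 1*(-28)) - 8514 = (31/5 + 28) - 8514 = 171/5 - 8514 = -42399/5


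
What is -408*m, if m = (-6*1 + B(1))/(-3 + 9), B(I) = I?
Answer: 340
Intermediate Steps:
m = -5/6 (m = (-6*1 + 1)/(-3 + 9) = (-6 + 1)/6 = -5*1/6 = -5/6 ≈ -0.83333)
-408*m = -408*(-5/6) = 340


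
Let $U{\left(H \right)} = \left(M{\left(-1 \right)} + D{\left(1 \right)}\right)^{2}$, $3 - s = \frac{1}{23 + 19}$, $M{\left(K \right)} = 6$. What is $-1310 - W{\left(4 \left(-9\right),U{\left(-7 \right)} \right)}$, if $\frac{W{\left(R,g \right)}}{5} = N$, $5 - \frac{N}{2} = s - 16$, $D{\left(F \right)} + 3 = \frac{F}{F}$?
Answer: $- \frac{31295}{21} \approx -1490.2$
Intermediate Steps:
$D{\left(F \right)} = -2$ ($D{\left(F \right)} = -3 + \frac{F}{F} = -3 + 1 = -2$)
$s = \frac{125}{42}$ ($s = 3 - \frac{1}{23 + 19} = 3 - \frac{1}{42} = \frac{125}{42} \approx 2.9762$)
$U{\left(H \right)} = 16$ ($U{\left(H \right)} = \left(6 - 2\right)^{2} = 4^{2} = 16$)
$N = \frac{757}{21}$ ($N = 10 - 2 \left(\frac{125}{42} - 16\right) = 10 - - \frac{547}{21} = 10 + \frac{547}{21} = \frac{757}{21} \approx 36.048$)
$W{\left(R,g \right)} = \frac{3785}{21}$ ($W{\left(R,g \right)} = 5 \cdot \frac{757}{21} = \frac{3785}{21}$)
$-1310 - W{\left(4 \left(-9\right),U{\left(-7 \right)} \right)} = -1310 - \frac{3785}{21} = - \frac{31295}{21}$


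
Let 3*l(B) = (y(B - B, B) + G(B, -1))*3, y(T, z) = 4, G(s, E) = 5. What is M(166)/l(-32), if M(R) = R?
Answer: 166/9 ≈ 18.444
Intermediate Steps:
l(B) = 9 (l(B) = ((4 + 5)*3)/3 = (9*3)/3 = (⅓)*27 = 9)
M(166)/l(-32) = 166/9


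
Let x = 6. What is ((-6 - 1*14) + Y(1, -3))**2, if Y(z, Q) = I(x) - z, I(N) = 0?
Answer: 441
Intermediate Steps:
Y(z, Q) = -z (Y(z, Q) = 0 - z = -z)
((-6 - 1*14) + Y(1, -3))**2 = ((-6 - 1*14) - 1*1)**2 = ((-6 - 14) - 1)**2 = (-20 - 1)**2 = (-21)**2 = 441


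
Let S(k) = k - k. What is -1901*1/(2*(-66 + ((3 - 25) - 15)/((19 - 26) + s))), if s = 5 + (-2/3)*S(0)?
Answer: 1901/95 ≈ 20.011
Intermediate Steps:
S(k) = 0
s = 5 (s = 5 - 2/3*0 = 5 - 2*⅓*0 = 5 - ⅔*0 = 5 + 0 = 5)
-1901*1/(2*(-66 + ((3 - 25) - 15)/((19 - 26) + s))) = -1901*1/(2*(-66 + ((3 - 25) - 15)/((19 - 26) + 5))) = -1901*1/(2*(-66 + (-22 - 15)/(-7 + 5))) = -1901*1/(2*(-66 - 37/(-2))) = -1901*1/(2*(-66 - 37*(-½))) = -1901*1/(2*(-66 + 37/2)) = -1901/((-95/2*2)) = -1901/(-95) = -1901*(-1/95) = 1901/95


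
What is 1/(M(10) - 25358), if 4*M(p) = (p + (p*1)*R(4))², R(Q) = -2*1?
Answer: -1/25333 ≈ -3.9474e-5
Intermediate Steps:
R(Q) = -2
M(p) = p²/4 (M(p) = (p + (p*1)*(-2))²/4 = (p + p*(-2))²/4 = (p - 2*p)²/4 = (-p)²/4 = p²/4)
1/(M(10) - 25358) = 1/((¼)*10² - 25358) = 1/((¼)*100 - 25358) = 1/(25 - 25358) = 1/(-25333) = -1/25333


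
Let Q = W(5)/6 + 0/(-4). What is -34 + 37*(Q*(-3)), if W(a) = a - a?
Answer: -34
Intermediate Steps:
W(a) = 0
Q = 0 (Q = 0/6 + 0/(-4) = 0*(⅙) + 0*(-¼) = 0 + 0 = 0)
-34 + 37*(Q*(-3)) = -34 + 37*(0*(-3)) = -34 + 37*0 = -34 + 0 = -34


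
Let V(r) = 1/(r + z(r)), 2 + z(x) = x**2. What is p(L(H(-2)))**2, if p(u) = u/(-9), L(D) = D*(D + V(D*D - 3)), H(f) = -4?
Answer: 516961/164025 ≈ 3.1517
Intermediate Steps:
z(x) = -2 + x**2
V(r) = 1/(-2 + r + r**2) (V(r) = 1/(r + (-2 + r**2)) = 1/(-2 + r + r**2))
L(D) = D*(D + 1/(-5 + D**2 + (-3 + D**2)**2)) (L(D) = D*(D + 1/(-2 + (D*D - 3) + (D*D - 3)**2)) = D*(D + 1/(-2 + (D**2 - 3) + (D**2 - 3)**2)) = D*(D + 1/(-2 + (-3 + D**2) + (-3 + D**2)**2)) = D*(D + 1/(-5 + D**2 + (-3 + D**2)**2)))
p(u) = -u/9 (p(u) = u*(-1/9) = -u/9)
p(L(H(-2)))**2 = (-(-4)*(1 + (-4)**5 - 5*(-4)**3 + 4*(-4))/(9*(4 + (-4)**4 - 5*(-4)**2)))**2 = (-(-4)*(1 - 1024 - 5*(-64) - 16)/(9*(4 + 256 - 5*16)))**2 = (-(-4)*(1 - 1024 + 320 - 16)/(9*(4 + 256 - 80)))**2 = (-(-4)*(-719)/(9*180))**2 = (-1/9*719/45)**2 = (-719/405)**2 = 516961/164025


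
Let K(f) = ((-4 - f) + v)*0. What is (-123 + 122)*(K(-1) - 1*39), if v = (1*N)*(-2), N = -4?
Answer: 39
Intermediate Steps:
v = 8 (v = (1*(-4))*(-2) = -4*(-2) = 8)
K(f) = 0 (K(f) = ((-4 - f) + 8)*0 = (4 - f)*0 = 0)
(-123 + 122)*(K(-1) - 1*39) = (-123 + 122)*(0 - 1*39) = -(0 - 39) = -1*(-39) = 39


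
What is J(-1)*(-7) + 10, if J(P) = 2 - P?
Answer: -11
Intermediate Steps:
J(-1)*(-7) + 10 = (2 - 1*(-1))*(-7) + 10 = (2 + 1)*(-7) + 10 = 3*(-7) + 10 = -21 + 10 = -11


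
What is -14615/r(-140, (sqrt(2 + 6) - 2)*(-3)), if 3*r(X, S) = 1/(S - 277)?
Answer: 11881995 + 263070*sqrt(2) ≈ 1.2254e+7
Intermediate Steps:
r(X, S) = 1/(3*(-277 + S)) (r(X, S) = 1/(3*(S - 277)) = 1/(3*(-277 + S)))
-14615/r(-140, (sqrt(2 + 6) - 2)*(-3)) = -(-11881995 - 131535*sqrt(2 + 6)) = -(-11881995 - 263070*sqrt(2)) = -14615*(-813 - 18*sqrt(2)) = 11881995 + 263070*sqrt(2)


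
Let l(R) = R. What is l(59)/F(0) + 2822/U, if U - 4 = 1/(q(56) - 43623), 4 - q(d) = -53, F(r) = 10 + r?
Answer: 1239714037/1742630 ≈ 711.40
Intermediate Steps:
q(d) = 57 (q(d) = 4 - 1*(-53) = 4 + 53 = 57)
U = 174263/43566 (U = 4 + 1/(57 - 43623) = 4 + 1/(-43566) = 4 - 1/43566 = 174263/43566 ≈ 4.0000)
l(59)/F(0) + 2822/U = 59/(10 + 0) + 2822/(174263/43566) = 59/10 + 2822*(43566/174263) = 59*(⅒) + 122943252/174263 = 59/10 + 122943252/174263 = 1239714037/1742630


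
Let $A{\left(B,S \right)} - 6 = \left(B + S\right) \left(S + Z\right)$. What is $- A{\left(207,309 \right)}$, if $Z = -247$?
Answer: $-31998$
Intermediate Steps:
$A{\left(B,S \right)} = 6 + \left(-247 + S\right) \left(B + S\right)$ ($A{\left(B,S \right)} = 6 + \left(B + S\right) \left(S - 247\right) = 6 + \left(B + S\right) \left(-247 + S\right) = 6 + \left(-247 + S\right) \left(B + S\right)$)
$- A{\left(207,309 \right)} = - (6 + 309^{2} - 51129 - 76323 + 207 \cdot 309) = - (6 + 95481 - 51129 - 76323 + 63963) = \left(-1\right) 31998 = -31998$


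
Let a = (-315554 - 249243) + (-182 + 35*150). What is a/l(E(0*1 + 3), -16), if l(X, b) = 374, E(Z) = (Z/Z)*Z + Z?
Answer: -559729/374 ≈ -1496.6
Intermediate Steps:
E(Z) = 2*Z (E(Z) = 1*Z + Z = Z + Z = 2*Z)
a = -559729 (a = -564797 + (-182 + 5250) = -564797 + 5068 = -559729)
a/l(E(0*1 + 3), -16) = -559729/374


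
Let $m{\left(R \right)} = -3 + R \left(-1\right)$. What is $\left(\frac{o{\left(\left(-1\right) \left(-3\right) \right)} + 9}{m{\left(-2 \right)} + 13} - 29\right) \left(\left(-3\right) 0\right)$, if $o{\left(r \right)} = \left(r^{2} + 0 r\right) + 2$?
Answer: $0$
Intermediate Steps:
$o{\left(r \right)} = 2 + r^{2}$ ($o{\left(r \right)} = \left(r^{2} + 0\right) + 2 = r^{2} + 2 = 2 + r^{2}$)
$m{\left(R \right)} = -3 - R$
$\left(\frac{o{\left(\left(-1\right) \left(-3\right) \right)} + 9}{m{\left(-2 \right)} + 13} - 29\right) \left(\left(-3\right) 0\right) = \left(\frac{\left(2 + \left(\left(-1\right) \left(-3\right)\right)^{2}\right) + 9}{\left(-3 - -2\right) + 13} - 29\right) \left(\left(-3\right) 0\right) = \left(\frac{\left(2 + 3^{2}\right) + 9}{\left(-3 + 2\right) + 13} - 29\right) 0 = \left(\frac{\left(2 + 9\right) + 9}{-1 + 13} - 29\right) 0 = \left(\frac{11 + 9}{12} - 29\right) 0 = \left(20 \cdot \frac{1}{12} - 29\right) 0 = \left(\frac{5}{3} - 29\right) 0 = \left(- \frac{82}{3}\right) 0 = 0$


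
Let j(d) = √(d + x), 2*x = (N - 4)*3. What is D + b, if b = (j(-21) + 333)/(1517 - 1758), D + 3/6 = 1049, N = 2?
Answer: 504711/482 - 2*I*√6/241 ≈ 1047.1 - 0.020328*I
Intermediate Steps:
D = 2097/2 (D = -½ + 1049 = 2097/2 ≈ 1048.5)
x = -3 (x = ((2 - 4)*3)/2 = (-2*3)/2 = (½)*(-6) = -3)
j(d) = √(-3 + d) (j(d) = √(d - 3) = √(-3 + d))
b = -333/241 - 2*I*√6/241 (b = (√(-3 - 21) + 333)/(1517 - 1758) = (√(-24) + 333)/(-241) = (2*I*√6 + 333)*(-1/241) = (333 + 2*I*√6)*(-1/241) = -333/241 - 2*I*√6/241 ≈ -1.3817 - 0.020328*I)
D + b = 2097/2 + (-333/241 - 2*I*√6/241) = 504711/482 - 2*I*√6/241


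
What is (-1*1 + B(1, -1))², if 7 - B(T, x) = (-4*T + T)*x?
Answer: 9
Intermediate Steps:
B(T, x) = 7 + 3*T*x (B(T, x) = 7 - (-4*T + T)*x = 7 - (-3*T)*x = 7 - (-3)*T*x = 7 + 3*T*x)
(-1*1 + B(1, -1))² = (-1*1 + (7 + 3*1*(-1)))² = (-1 + (7 - 3))² = (-1 + 4)² = 3² = 9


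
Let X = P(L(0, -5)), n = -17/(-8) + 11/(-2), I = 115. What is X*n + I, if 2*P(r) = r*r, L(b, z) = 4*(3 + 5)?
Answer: -1613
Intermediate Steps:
L(b, z) = 32 (L(b, z) = 4*8 = 32)
n = -27/8 (n = -17*(-1/8) + 11*(-1/2) = 17/8 - 11/2 = -27/8 ≈ -3.3750)
P(r) = r**2/2 (P(r) = (r*r)/2 = r**2/2)
X = 512 (X = (1/2)*32**2 = (1/2)*1024 = 512)
X*n + I = 512*(-27/8) + 115 = -1728 + 115 = -1613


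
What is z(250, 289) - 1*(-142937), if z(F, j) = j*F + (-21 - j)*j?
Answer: 125597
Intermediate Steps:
z(F, j) = F*j + j*(-21 - j)
z(250, 289) - 1*(-142937) = 289*(-21 + 250 - 1*289) - 1*(-142937) = 289*(-21 + 250 - 289) + 142937 = 289*(-60) + 142937 = -17340 + 142937 = 125597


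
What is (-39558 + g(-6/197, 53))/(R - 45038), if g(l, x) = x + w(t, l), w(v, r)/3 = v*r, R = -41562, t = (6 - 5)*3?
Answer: 7782539/17060200 ≈ 0.45618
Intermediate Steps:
t = 3 (t = 1*3 = 3)
w(v, r) = 3*r*v (w(v, r) = 3*(v*r) = 3*(r*v) = 3*r*v)
g(l, x) = x + 9*l (g(l, x) = x + 3*l*3 = x + 9*l)
(-39558 + g(-6/197, 53))/(R - 45038) = (-39558 + (53 + 9*(-6/197)))/(-41562 - 45038) = (-39558 + (53 + 9*(-6*1/197)))/(-86600) = (-39558 + (53 + 9*(-6/197)))*(-1/86600) = (-39558 + (53 - 54/197))*(-1/86600) = (-39558 + 10387/197)*(-1/86600) = -7782539/197*(-1/86600) = 7782539/17060200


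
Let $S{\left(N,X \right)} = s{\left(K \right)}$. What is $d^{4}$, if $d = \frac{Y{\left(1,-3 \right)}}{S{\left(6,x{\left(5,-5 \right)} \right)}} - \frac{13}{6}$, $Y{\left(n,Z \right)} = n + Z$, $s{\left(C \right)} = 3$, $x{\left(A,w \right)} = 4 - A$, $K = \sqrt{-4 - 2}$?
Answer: $\frac{83521}{1296} \approx 64.445$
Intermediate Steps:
$K = i \sqrt{6}$ ($K = \sqrt{-6} = i \sqrt{6} \approx 2.4495 i$)
$S{\left(N,X \right)} = 3$
$Y{\left(n,Z \right)} = Z + n$
$d = - \frac{17}{6}$ ($d = \frac{-3 + 1}{3} - \frac{13}{6} = \left(-2\right) \frac{1}{3} - \frac{13}{6} = - \frac{2}{3} - \frac{13}{6} = - \frac{17}{6} \approx -2.8333$)
$d^{4} = \left(- \frac{17}{6}\right)^{4} = \frac{83521}{1296}$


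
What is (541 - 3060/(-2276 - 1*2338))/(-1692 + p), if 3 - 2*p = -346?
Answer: -833078/2333915 ≈ -0.35694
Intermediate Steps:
p = 349/2 (p = 3/2 - ½*(-346) = 3/2 + 173 = 349/2 ≈ 174.50)
(541 - 3060/(-2276 - 1*2338))/(-1692 + p) = (541 - 3060/(-2276 - 1*2338))/(-1692 + 349/2) = (541 - 3060/(-2276 - 2338))/(-3035/2) = (541 - 3060/(-4614))*(-2/3035) = (541 - 3060*(-1/4614))*(-2/3035) = (541 + 510/769)*(-2/3035) = (416539/769)*(-2/3035) = -833078/2333915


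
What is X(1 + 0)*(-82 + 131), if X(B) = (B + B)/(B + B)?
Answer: 49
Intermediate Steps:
X(B) = 1 (X(B) = (2*B)/((2*B)) = (2*B)*(1/(2*B)) = 1)
X(1 + 0)*(-82 + 131) = 1*(-82 + 131) = 1*49 = 49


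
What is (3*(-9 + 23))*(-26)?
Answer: -1092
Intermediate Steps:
(3*(-9 + 23))*(-26) = (3*14)*(-26) = 42*(-26) = -1092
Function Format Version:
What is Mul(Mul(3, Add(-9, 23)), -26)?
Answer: -1092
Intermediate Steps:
Mul(Mul(3, Add(-9, 23)), -26) = Mul(Mul(3, 14), -26) = Mul(42, -26) = -1092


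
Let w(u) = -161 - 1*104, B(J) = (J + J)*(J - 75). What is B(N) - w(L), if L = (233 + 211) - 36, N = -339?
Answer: 280957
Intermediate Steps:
B(J) = 2*J*(-75 + J) (B(J) = (2*J)*(-75 + J) = 2*J*(-75 + J))
L = 408 (L = 444 - 36 = 408)
w(u) = -265 (w(u) = -161 - 104 = -265)
B(N) - w(L) = 2*(-339)*(-75 - 339) - 1*(-265) = 2*(-339)*(-414) + 265 = 280692 + 265 = 280957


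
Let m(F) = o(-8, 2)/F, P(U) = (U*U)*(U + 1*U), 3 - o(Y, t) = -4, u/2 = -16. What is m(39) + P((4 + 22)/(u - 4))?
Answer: -21757/37908 ≈ -0.57394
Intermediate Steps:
u = -32 (u = 2*(-16) = -32)
o(Y, t) = 7 (o(Y, t) = 3 - 1*(-4) = 3 + 4 = 7)
P(U) = 2*U**3 (P(U) = U**2*(U + U) = U**2*(2*U) = 2*U**3)
m(F) = 7/F
m(39) + P((4 + 22)/(u - 4)) = 7/39 + 2*((4 + 22)/(-32 - 4))**3 = 7*(1/39) + 2*(26/(-36))**3 = 7/39 + 2*(26*(-1/36))**3 = 7/39 + 2*(-13/18)**3 = 7/39 + 2*(-2197/5832) = 7/39 - 2197/2916 = -21757/37908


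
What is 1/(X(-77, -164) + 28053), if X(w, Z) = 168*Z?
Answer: 1/501 ≈ 0.0019960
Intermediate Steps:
1/(X(-77, -164) + 28053) = 1/(168*(-164) + 28053) = 1/(-27552 + 28053) = 1/501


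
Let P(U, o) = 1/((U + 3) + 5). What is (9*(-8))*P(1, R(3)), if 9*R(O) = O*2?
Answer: -8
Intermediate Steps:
R(O) = 2*O/9 (R(O) = (O*2)/9 = (2*O)/9 = 2*O/9)
P(U, o) = 1/(8 + U) (P(U, o) = 1/((3 + U) + 5) = 1/(8 + U))
(9*(-8))*P(1, R(3)) = (9*(-8))/(8 + 1) = -72/9 = -72*1/9 = -8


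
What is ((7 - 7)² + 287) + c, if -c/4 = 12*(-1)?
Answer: 335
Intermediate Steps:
c = 48 (c = -48*(-1) = -4*(-12) = 48)
((7 - 7)² + 287) + c = ((7 - 7)² + 287) + 48 = (0² + 287) + 48 = (0 + 287) + 48 = 287 + 48 = 335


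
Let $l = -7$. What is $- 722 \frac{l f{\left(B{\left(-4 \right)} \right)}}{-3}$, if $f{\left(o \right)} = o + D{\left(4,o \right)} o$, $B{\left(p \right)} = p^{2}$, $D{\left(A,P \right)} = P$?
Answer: $- \frac{1374688}{3} \approx -4.5823 \cdot 10^{5}$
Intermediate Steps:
$f{\left(o \right)} = o + o^{2}$ ($f{\left(o \right)} = o + o o = o + o^{2}$)
$- 722 \frac{l f{\left(B{\left(-4 \right)} \right)}}{-3} = - 722 \frac{\left(-7\right) \left(-4\right)^{2} \left(1 + \left(-4\right)^{2}\right)}{-3} = - 722 - 7 \cdot 16 \left(1 + 16\right) \left(- \frac{1}{3}\right) = - 722 - 7 \cdot 16 \cdot 17 \left(- \frac{1}{3}\right) = - 722 \left(-7\right) 272 \left(- \frac{1}{3}\right) = - 722 \left(\left(-1904\right) \left(- \frac{1}{3}\right)\right) = \left(-722\right) \frac{1904}{3} = - \frac{1374688}{3}$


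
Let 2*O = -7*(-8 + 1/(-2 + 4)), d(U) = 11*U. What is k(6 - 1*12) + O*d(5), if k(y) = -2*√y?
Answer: 5775/4 - 2*I*√6 ≈ 1443.8 - 4.899*I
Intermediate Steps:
O = 105/4 (O = (-7*(-8 + 1/(-2 + 4)))/2 = (-7*(-8 + 1/2))/2 = (-7*(-8 + ½))/2 = (-7*(-15/2))/2 = (½)*(105/2) = 105/4 ≈ 26.250)
k(6 - 1*12) + O*d(5) = -2*√(6 - 1*12) + 105*(11*5)/4 = -2*√(6 - 12) + (105/4)*55 = -2*I*√6 + 5775/4 = 5775/4 - 2*I*√6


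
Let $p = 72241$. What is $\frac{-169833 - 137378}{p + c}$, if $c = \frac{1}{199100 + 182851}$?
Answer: $- \frac{117339548661}{27592522192} \approx -4.2526$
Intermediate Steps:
$c = \frac{1}{381951} \approx 2.6181 \cdot 10^{-6}$
$\frac{-169833 - 137378}{p + c} = \frac{-169833 - 137378}{72241 + \frac{1}{381951}} = - \frac{307211}{\frac{27592522192}{381951}} = \left(-307211\right) \frac{381951}{27592522192} = - \frac{117339548661}{27592522192}$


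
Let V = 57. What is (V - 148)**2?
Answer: 8281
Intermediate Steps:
(V - 148)**2 = (57 - 148)**2 = (-91)**2 = 8281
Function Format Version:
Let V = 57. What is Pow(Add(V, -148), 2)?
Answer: 8281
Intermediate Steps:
Pow(Add(V, -148), 2) = Pow(Add(57, -148), 2) = Pow(-91, 2) = 8281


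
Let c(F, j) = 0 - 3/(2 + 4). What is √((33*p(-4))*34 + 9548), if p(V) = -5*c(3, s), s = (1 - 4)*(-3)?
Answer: √12353 ≈ 111.14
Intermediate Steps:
s = 9 (s = -3*(-3) = 9)
c(F, j) = -½ (c(F, j) = 0 - 3/6 = 0 - 3*⅙ = 0 - ½ = -½)
p(V) = 5/2 (p(V) = -5*(-½) = 5/2)
√((33*p(-4))*34 + 9548) = √((33*(5/2))*34 + 9548) = √((165/2)*34 + 9548) = √(2805 + 9548) = √12353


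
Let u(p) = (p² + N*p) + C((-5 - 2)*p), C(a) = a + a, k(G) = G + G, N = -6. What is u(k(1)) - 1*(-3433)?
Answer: 3397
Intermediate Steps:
k(G) = 2*G
C(a) = 2*a
u(p) = p² - 20*p (u(p) = (p² - 6*p) + 2*((-5 - 2)*p) = (p² - 6*p) + 2*(-7*p) = (p² - 6*p) - 14*p = p² - 20*p)
u(k(1)) - 1*(-3433) = (2*1)*(-20 + 2*1) - 1*(-3433) = 2*(-20 + 2) + 3433 = 2*(-18) + 3433 = -36 + 3433 = 3397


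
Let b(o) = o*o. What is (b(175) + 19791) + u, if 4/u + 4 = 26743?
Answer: 1348073428/26739 ≈ 50416.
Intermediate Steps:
b(o) = o²
u = 4/26739 (u = 4/(-4 + 26743) = 4/26739 ≈ 0.00014959)
(b(175) + 19791) + u = (175² + 19791) + 4/26739 = (30625 + 19791) + 4/26739 = 50416 + 4/26739 = 1348073428/26739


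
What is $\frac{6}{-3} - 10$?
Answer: $-12$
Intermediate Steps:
$\frac{6}{-3} - 10 = 6 \left(- \frac{1}{3}\right) - 10 = -2 - 10 = -12$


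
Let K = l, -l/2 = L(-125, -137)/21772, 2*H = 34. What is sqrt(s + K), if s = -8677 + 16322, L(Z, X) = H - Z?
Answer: 4*sqrt(14155767947)/5443 ≈ 87.436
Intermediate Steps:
H = 17 (H = (1/2)*34 = 17)
L(Z, X) = 17 - Z
l = -71/5443 (l = -2*(17 - 1*(-125))/21772 = -2*(17 + 125)/21772 = -284/21772 = -2*71/10886 = -71/5443 ≈ -0.013044)
s = 7645
K = -71/5443 ≈ -0.013044
sqrt(s + K) = sqrt(7645 - 71/5443) = sqrt(41611664/5443) = 4*sqrt(14155767947)/5443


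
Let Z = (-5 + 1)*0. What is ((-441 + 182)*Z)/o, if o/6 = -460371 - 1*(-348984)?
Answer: 0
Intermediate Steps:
Z = 0 (Z = -4*0 = 0)
o = -668322 (o = 6*(-460371 - 1*(-348984)) = 6*(-460371 + 348984) = 6*(-111387) = -668322)
((-441 + 182)*Z)/o = ((-441 + 182)*0)/(-668322) = -259*0*(-1/668322) = 0*(-1/668322) = 0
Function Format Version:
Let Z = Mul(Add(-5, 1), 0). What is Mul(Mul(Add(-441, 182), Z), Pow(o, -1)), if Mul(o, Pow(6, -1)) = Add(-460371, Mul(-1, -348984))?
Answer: 0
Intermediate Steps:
Z = 0 (Z = Mul(-4, 0) = 0)
o = -668322 (o = Mul(6, Add(-460371, Mul(-1, -348984))) = Mul(6, Add(-460371, 348984)) = Mul(6, -111387) = -668322)
Mul(Mul(Add(-441, 182), Z), Pow(o, -1)) = Mul(Mul(Add(-441, 182), 0), Pow(-668322, -1)) = Mul(Mul(-259, 0), Rational(-1, 668322)) = Mul(0, Rational(-1, 668322)) = 0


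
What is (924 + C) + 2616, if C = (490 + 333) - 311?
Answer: 4052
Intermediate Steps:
C = 512 (C = 823 - 311 = 512)
(924 + C) + 2616 = (924 + 512) + 2616 = 1436 + 2616 = 4052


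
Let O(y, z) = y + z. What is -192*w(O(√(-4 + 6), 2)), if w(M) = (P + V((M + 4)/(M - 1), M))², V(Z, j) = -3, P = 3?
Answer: 0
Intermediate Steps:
w(M) = 0 (w(M) = (3 - 3)² = 0² = 0)
-192*w(O(√(-4 + 6), 2)) = -192*0 = 0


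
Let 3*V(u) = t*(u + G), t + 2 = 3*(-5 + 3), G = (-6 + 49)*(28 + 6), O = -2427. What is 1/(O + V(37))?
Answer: -3/19273 ≈ -0.00015566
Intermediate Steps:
G = 1462 (G = 43*34 = 1462)
t = -8 (t = -2 + 3*(-5 + 3) = -2 + 3*(-2) = -2 - 6 = -8)
V(u) = -11696/3 - 8*u/3 (V(u) = (-8*(u + 1462))/3 = (-8*(1462 + u))/3 = (-11696 - 8*u)/3 = -11696/3 - 8*u/3)
1/(O + V(37)) = 1/(-2427 + (-11696/3 - 8/3*37)) = 1/(-2427 + (-11696/3 - 296/3)) = 1/(-2427 - 11992/3) = 1/(-19273/3) = -3/19273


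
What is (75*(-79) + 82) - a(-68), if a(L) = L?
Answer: -5775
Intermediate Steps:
(75*(-79) + 82) - a(-68) = (75*(-79) + 82) - 1*(-68) = (-5925 + 82) + 68 = -5843 + 68 = -5775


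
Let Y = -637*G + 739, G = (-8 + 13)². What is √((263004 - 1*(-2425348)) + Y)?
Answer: √2673166 ≈ 1635.0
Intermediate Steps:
G = 25 (G = 5² = 25)
Y = -15186 (Y = -637*25 + 739 = -15925 + 739 = -15186)
√((263004 - 1*(-2425348)) + Y) = √((263004 - 1*(-2425348)) - 15186) = √((263004 + 2425348) - 15186) = √(2688352 - 15186) = √2673166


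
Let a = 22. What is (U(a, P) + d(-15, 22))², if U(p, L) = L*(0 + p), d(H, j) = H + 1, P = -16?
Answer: 133956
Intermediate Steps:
d(H, j) = 1 + H
U(p, L) = L*p
(U(a, P) + d(-15, 22))² = (-16*22 + (1 - 15))² = (-352 - 14)² = (-366)² = 133956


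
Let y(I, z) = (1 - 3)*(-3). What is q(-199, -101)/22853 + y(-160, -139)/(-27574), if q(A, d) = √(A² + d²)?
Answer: -3/13787 + √49802/22853 ≈ 0.0095476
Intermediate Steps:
y(I, z) = 6 (y(I, z) = -2*(-3) = 6)
q(-199, -101)/22853 + y(-160, -139)/(-27574) = √((-199)² + (-101)²)/22853 + 6/(-27574) = √(39601 + 10201)*(1/22853) + 6*(-1/27574) = √49802*(1/22853) - 3/13787 = √49802/22853 - 3/13787 = -3/13787 + √49802/22853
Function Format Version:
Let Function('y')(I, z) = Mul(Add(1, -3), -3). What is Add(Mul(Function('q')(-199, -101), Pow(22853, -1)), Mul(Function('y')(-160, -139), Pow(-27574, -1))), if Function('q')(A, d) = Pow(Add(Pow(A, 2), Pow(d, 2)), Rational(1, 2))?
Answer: Add(Rational(-3, 13787), Mul(Rational(1, 22853), Pow(49802, Rational(1, 2)))) ≈ 0.0095476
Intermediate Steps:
Function('y')(I, z) = 6 (Function('y')(I, z) = Mul(-2, -3) = 6)
Add(Mul(Function('q')(-199, -101), Pow(22853, -1)), Mul(Function('y')(-160, -139), Pow(-27574, -1))) = Add(Mul(Pow(Add(Pow(-199, 2), Pow(-101, 2)), Rational(1, 2)), Pow(22853, -1)), Mul(6, Pow(-27574, -1))) = Add(Mul(Pow(Add(39601, 10201), Rational(1, 2)), Rational(1, 22853)), Mul(6, Rational(-1, 27574))) = Add(Mul(Pow(49802, Rational(1, 2)), Rational(1, 22853)), Rational(-3, 13787)) = Add(Mul(Rational(1, 22853), Pow(49802, Rational(1, 2))), Rational(-3, 13787)) = Add(Rational(-3, 13787), Mul(Rational(1, 22853), Pow(49802, Rational(1, 2))))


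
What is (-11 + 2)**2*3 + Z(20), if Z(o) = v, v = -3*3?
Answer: 234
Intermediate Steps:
v = -9
Z(o) = -9
(-11 + 2)**2*3 + Z(20) = (-11 + 2)**2*3 - 9 = (-9)**2*3 - 9 = 81*3 - 9 = 243 - 9 = 234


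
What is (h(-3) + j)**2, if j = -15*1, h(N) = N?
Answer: 324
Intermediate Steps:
j = -15
(h(-3) + j)**2 = (-3 - 15)**2 = (-18)**2 = 324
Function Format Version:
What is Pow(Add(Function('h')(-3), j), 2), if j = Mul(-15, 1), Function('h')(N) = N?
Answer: 324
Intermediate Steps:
j = -15
Pow(Add(Function('h')(-3), j), 2) = Pow(Add(-3, -15), 2) = Pow(-18, 2) = 324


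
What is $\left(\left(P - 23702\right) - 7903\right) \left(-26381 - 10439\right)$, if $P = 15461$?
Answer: $594422080$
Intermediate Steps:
$\left(\left(P - 23702\right) - 7903\right) \left(-26381 - 10439\right) = \left(\left(15461 - 23702\right) - 7903\right) \left(-26381 - 10439\right) = \left(-8241 - 7903\right) \left(-36820\right) = \left(-16144\right) \left(-36820\right) = 594422080$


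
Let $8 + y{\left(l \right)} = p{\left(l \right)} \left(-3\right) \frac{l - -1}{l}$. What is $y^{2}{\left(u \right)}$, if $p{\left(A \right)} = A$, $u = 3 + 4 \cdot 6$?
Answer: $8464$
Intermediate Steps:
$u = 27$ ($u = 3 + 24 = 27$)
$y{\left(l \right)} = -11 - 3 l$ ($y{\left(l \right)} = -8 + l \left(-3\right) \frac{l - -1}{l} = -8 + - 3 l \frac{l + 1}{l} = -8 + - 3 l \frac{1 + l}{l} = -8 - \left(3 + 3 l\right) = -11 - 3 l$)
$y^{2}{\left(u \right)} = \left(-11 - 81\right)^{2} = \left(-92\right)^{2} = 8464$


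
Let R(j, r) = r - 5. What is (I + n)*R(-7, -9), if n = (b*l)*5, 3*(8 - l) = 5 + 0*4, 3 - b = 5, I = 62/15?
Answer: 4144/5 ≈ 828.80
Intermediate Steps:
I = 62/15 (I = 62*(1/15) = 62/15 ≈ 4.1333)
b = -2 (b = 3 - 1*5 = 3 - 5 = -2)
l = 19/3 (l = 8 - (5 + 0*4)/3 = 8 - (5 + 0)/3 = 8 - ⅓*5 = 8 - 5/3 = 19/3 ≈ 6.3333)
R(j, r) = -5 + r
n = -190/3 (n = -2*19/3*5 = -38/3*5 = -190/3 ≈ -63.333)
(I + n)*R(-7, -9) = (62/15 - 190/3)*(-5 - 9) = -296/5*(-14) = 4144/5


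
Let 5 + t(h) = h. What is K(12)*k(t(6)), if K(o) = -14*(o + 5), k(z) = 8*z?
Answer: -1904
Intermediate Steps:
t(h) = -5 + h
K(o) = -70 - 14*o (K(o) = -14*(5 + o) = -70 - 14*o)
K(12)*k(t(6)) = (-70 - 14*12)*(8*(-5 + 6)) = (-70 - 168)*(8*1) = -238*8 = -1904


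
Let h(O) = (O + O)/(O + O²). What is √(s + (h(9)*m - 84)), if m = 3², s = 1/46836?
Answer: I*√125218589455/39030 ≈ 9.0664*I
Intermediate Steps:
s = 1/46836 ≈ 2.1351e-5
m = 9
h(O) = 2*O/(O + O²) (h(O) = (2*O)/(O + O²) = 2*O/(O + O²))
√(s + (h(9)*m - 84)) = √(1/46836 + ((2/(1 + 9))*9 - 84)) = √(1/46836 + ((2/10)*9 - 84)) = √(1/46836 + ((2*(⅒))*9 - 84)) = √(1/46836 + ((⅕)*9 - 84)) = √(1/46836 + (9/5 - 84)) = √(1/46836 - 411/5) = √(-19249591/234180) = I*√125218589455/39030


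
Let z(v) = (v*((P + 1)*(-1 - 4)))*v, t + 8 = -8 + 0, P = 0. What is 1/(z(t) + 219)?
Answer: -1/1061 ≈ -0.00094251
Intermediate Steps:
t = -16 (t = -8 + (-8 + 0) = -8 - 8 = -16)
z(v) = -5*v**2 (z(v) = (v*((0 + 1)*(-1 - 4)))*v = (v*(1*(-5)))*v = (v*(-5))*v = (-5*v)*v = -5*v**2)
1/(z(t) + 219) = 1/(-5*(-16)**2 + 219) = 1/(-5*256 + 219) = 1/(-1280 + 219) = 1/(-1061) = -1/1061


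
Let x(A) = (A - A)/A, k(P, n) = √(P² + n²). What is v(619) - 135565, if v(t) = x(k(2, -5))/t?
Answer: -135565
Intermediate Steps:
x(A) = 0 (x(A) = 0/A = 0)
v(t) = 0 (v(t) = 0/t = 0)
v(619) - 135565 = 0 - 135565 = -135565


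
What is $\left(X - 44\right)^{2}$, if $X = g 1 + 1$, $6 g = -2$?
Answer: $\frac{16900}{9} \approx 1877.8$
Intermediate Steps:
$g = - \frac{1}{3}$ ($g = \frac{1}{6} \left(-2\right) = - \frac{1}{3} \approx -0.33333$)
$X = \frac{2}{3}$ ($X = \left(- \frac{1}{3}\right) 1 + 1 = - \frac{1}{3} + 1 = \frac{2}{3} \approx 0.66667$)
$\left(X - 44\right)^{2} = \left(\frac{2}{3} - 44\right)^{2} = \left(- \frac{130}{3}\right)^{2} = \frac{16900}{9}$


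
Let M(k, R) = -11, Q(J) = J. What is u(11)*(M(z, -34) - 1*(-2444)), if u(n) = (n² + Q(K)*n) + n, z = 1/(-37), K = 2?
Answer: 374682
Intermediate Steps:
z = -1/37 ≈ -0.027027
u(n) = n² + 3*n (u(n) = (n² + 2*n) + n = n² + 3*n)
u(11)*(M(z, -34) - 1*(-2444)) = (11*(3 + 11))*(-11 - 1*(-2444)) = (11*14)*(-11 + 2444) = 154*2433 = 374682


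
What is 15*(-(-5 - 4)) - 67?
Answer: 68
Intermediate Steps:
15*(-(-5 - 4)) - 67 = 15*(-1*(-9)) - 67 = 15*9 - 67 = 135 - 67 = 68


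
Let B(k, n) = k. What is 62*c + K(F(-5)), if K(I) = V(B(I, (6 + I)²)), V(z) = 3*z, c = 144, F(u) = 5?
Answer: 8943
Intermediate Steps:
K(I) = 3*I
62*c + K(F(-5)) = 62*144 + 3*5 = 8928 + 15 = 8943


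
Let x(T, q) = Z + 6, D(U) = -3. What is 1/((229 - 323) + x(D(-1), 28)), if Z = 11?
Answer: -1/77 ≈ -0.012987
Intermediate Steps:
x(T, q) = 17 (x(T, q) = 11 + 6 = 17)
1/((229 - 323) + x(D(-1), 28)) = 1/((229 - 323) + 17) = 1/(-94 + 17) = 1/(-77) = -1/77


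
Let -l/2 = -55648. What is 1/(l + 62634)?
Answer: 1/173930 ≈ 5.7494e-6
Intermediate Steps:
l = 111296 (l = -2*(-55648) = 111296)
1/(l + 62634) = 1/(111296 + 62634) = 1/173930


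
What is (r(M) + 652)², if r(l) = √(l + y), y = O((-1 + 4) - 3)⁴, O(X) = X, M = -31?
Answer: (652 + I*√31)² ≈ 4.2507e+5 + 7260.0*I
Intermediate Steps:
y = 0 (y = ((-1 + 4) - 3)⁴ = (3 - 3)⁴ = 0⁴ = 0)
r(l) = √l (r(l) = √(l + 0) = √l)
(r(M) + 652)² = (√(-31) + 652)² = (I*√31 + 652)² = (652 + I*√31)²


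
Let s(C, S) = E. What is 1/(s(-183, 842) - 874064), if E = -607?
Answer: -1/874671 ≈ -1.1433e-6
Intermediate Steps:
s(C, S) = -607
1/(s(-183, 842) - 874064) = 1/(-607 - 874064) = 1/(-874671) = -1/874671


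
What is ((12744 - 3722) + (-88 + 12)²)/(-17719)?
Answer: -14798/17719 ≈ -0.83515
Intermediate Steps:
((12744 - 3722) + (-88 + 12)²)/(-17719) = (9022 + (-76)²)*(-1/17719) = (9022 + 5776)*(-1/17719) = 14798*(-1/17719) = -14798/17719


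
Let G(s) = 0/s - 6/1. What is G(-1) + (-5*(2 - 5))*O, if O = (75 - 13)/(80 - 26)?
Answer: 101/9 ≈ 11.222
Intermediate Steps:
O = 31/27 (O = 62/54 = 62*(1/54) = 31/27 ≈ 1.1481)
G(s) = -6 (G(s) = 0 - 6*1 = 0 - 6 = -6)
G(-1) + (-5*(2 - 5))*O = -6 - 5*(2 - 5)*(31/27) = -6 - 5*(-3)*(31/27) = -6 + 15*(31/27) = -6 + 155/9 = 101/9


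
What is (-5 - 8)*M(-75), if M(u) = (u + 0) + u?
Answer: 1950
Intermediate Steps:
M(u) = 2*u (M(u) = u + u = 2*u)
(-5 - 8)*M(-75) = (-5 - 8)*(2*(-75)) = -13*(-150) = 1950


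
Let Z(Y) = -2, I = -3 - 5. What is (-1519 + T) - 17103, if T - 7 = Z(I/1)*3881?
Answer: -26377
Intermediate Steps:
I = -8
T = -7755 (T = 7 - 2*3881 = 7 - 7762 = -7755)
(-1519 + T) - 17103 = (-1519 - 7755) - 17103 = -9274 - 17103 = -26377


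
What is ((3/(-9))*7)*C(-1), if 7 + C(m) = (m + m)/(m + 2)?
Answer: 21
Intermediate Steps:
C(m) = -7 + 2*m/(2 + m) (C(m) = -7 + (m + m)/(m + 2) = -7 + (2*m)/(2 + m) = -7 + 2*m/(2 + m))
((3/(-9))*7)*C(-1) = ((3/(-9))*7)*((-14 - 5*(-1))/(2 - 1)) = ((3*(-⅑))*7)*((-14 + 5)/1) = (-⅓*7)*(1*(-9)) = -7/3*(-9) = 21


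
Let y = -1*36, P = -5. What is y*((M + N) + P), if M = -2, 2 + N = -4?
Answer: 468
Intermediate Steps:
N = -6 (N = -2 - 4 = -6)
y = -36
y*((M + N) + P) = -36*((-2 - 6) - 5) = -36*(-8 - 5) = -36*(-13) = 468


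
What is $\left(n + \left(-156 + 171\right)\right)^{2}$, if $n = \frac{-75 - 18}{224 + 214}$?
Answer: $\frac{4661281}{21316} \approx 218.68$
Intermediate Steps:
$n = - \frac{31}{146}$ ($n = \frac{-75 - 18}{438} = \left(-93\right) \frac{1}{438} = - \frac{31}{146} \approx -0.21233$)
$\left(n + \left(-156 + 171\right)\right)^{2} = \left(- \frac{31}{146} + \left(-156 + 171\right)\right)^{2} = \left(- \frac{31}{146} + 15\right)^{2} = \left(\frac{2159}{146}\right)^{2} = \frac{4661281}{21316}$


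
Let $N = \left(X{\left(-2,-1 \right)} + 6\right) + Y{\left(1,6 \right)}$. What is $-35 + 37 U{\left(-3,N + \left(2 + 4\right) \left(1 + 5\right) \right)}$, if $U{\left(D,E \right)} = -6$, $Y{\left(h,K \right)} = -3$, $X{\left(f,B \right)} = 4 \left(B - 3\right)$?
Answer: $-257$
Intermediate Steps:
$X{\left(f,B \right)} = -12 + 4 B$ ($X{\left(f,B \right)} = 4 \left(-3 + B\right) = -12 + 4 B$)
$N = -13$ ($N = \left(\left(-12 + 4 \left(-1\right)\right) + 6\right) - 3 = \left(\left(-12 - 4\right) + 6\right) - 3 = \left(-16 + 6\right) - 3 = -10 - 3 = -13$)
$-35 + 37 U{\left(-3,N + \left(2 + 4\right) \left(1 + 5\right) \right)} = -35 + 37 \left(-6\right) = -35 - 222 = -257$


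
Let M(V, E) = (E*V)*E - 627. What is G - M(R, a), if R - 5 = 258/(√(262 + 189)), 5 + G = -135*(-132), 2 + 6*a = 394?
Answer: -26102/9 - 3303776*√451/1353 ≈ -54757.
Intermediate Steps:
a = 196/3 (a = -⅓ + (⅙)*394 = -⅓ + 197/3 = 196/3 ≈ 65.333)
G = 17815 (G = -5 - 135*(-132) = -5 + 17820 = 17815)
R = 5 + 258*√451/451 (R = 5 + 258/(√(262 + 189)) = 5 + 258/(√451) = 5 + 258*(√451/451) = 5 + 258*√451/451 ≈ 17.149)
M(V, E) = -627 + V*E² (M(V, E) = V*E² - 627 = -627 + V*E²)
G - M(R, a) = 17815 - (-627 + (5 + 258*√451/451)*(196/3)²) = 17815 - (-627 + (5 + 258*√451/451)*(38416/9)) = 17815 - (-627 + (192080/9 + 3303776*√451/1353)) = 17815 - (186437/9 + 3303776*√451/1353) = 17815 + (-186437/9 - 3303776*√451/1353) = -26102/9 - 3303776*√451/1353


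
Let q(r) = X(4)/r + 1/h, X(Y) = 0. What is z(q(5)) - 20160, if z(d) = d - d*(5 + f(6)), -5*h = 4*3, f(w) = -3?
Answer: -241915/12 ≈ -20160.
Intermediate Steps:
h = -12/5 (h = -4*3/5 = -1/5*12 = -12/5 ≈ -2.4000)
q(r) = -5/12 (q(r) = 0/r + 1/(-12/5) = 0 + 1*(-5/12) = 0 - 5/12 = -5/12)
z(d) = -d (z(d) = d - d*(5 - 3) = d - d*2 = d - 2*d = -d)
z(q(5)) - 20160 = -1*(-5/12) - 20160 = 5/12 - 20160 = -241915/12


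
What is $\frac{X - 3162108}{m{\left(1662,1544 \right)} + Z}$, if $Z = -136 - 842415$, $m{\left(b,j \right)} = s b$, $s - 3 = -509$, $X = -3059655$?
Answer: $\frac{6221763}{1683523} \approx 3.6957$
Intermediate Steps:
$s = -506$ ($s = 3 - 509 = -506$)
$m{\left(b,j \right)} = - 506 b$
$Z = -842551$ ($Z = -136 - 842415 = -842551$)
$\frac{X - 3162108}{m{\left(1662,1544 \right)} + Z} = \frac{-3059655 - 3162108}{\left(-506\right) 1662 - 842551} = - \frac{6221763}{-840972 - 842551} = - \frac{6221763}{-1683523} = \left(-6221763\right) \left(- \frac{1}{1683523}\right) = \frac{6221763}{1683523}$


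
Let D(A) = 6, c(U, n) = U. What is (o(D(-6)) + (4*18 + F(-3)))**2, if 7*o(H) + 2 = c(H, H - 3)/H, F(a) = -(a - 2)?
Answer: 289444/49 ≈ 5907.0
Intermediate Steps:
F(a) = 2 - a (F(a) = -(-2 + a) = 2 - a)
o(H) = -1/7 (o(H) = -2/7 + (H/H)/7 = -2/7 + (1/7)*1 = -2/7 + 1/7 = -1/7)
(o(D(-6)) + (4*18 + F(-3)))**2 = (-1/7 + (4*18 + (2 - 1*(-3))))**2 = (-1/7 + (72 + (2 + 3)))**2 = (-1/7 + (72 + 5))**2 = (-1/7 + 77)**2 = (538/7)**2 = 289444/49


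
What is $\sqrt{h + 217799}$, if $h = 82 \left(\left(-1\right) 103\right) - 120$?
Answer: $\sqrt{209233} \approx 457.42$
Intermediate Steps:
$h = -8566$ ($h = 82 \left(-103\right) - 120 = -8446 - 120 = -8566$)
$\sqrt{h + 217799} = \sqrt{-8566 + 217799} = \sqrt{209233}$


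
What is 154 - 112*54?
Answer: -5894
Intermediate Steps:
154 - 112*54 = 154 - 6048 = -5894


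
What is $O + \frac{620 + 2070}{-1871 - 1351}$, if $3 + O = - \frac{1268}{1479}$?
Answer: $- \frac{3726670}{794223} \approx -4.6922$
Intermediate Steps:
$O = - \frac{5705}{1479}$ ($O = -3 - \frac{1268}{1479} = - \frac{5705}{1479} \approx -3.8573$)
$O + \frac{620 + 2070}{-1871 - 1351} = - \frac{5705}{1479} + \frac{620 + 2070}{-1871 - 1351} = - \frac{5705}{1479} + \frac{2690}{-3222} = - \frac{5705}{1479} + 2690 \left(- \frac{1}{3222}\right) = - \frac{5705}{1479} - \frac{1345}{1611} = - \frac{3726670}{794223}$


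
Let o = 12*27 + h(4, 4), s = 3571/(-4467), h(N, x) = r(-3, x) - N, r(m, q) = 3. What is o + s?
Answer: 1439270/4467 ≈ 322.20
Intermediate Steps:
h(N, x) = 3 - N
s = -3571/4467 (s = 3571*(-1/4467) = -3571/4467 ≈ -0.79942)
o = 323 (o = 12*27 + (3 - 1*4) = 324 + (3 - 4) = 324 - 1 = 323)
o + s = 323 - 3571/4467 = 1439270/4467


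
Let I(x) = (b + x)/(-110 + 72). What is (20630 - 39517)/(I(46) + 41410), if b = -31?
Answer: -717706/1573565 ≈ -0.45610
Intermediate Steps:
I(x) = 31/38 - x/38 (I(x) = (-31 + x)/(-110 + 72) = (-31 + x)/(-38) = (-31 + x)*(-1/38) = 31/38 - x/38)
(20630 - 39517)/(I(46) + 41410) = (20630 - 39517)/((31/38 - 1/38*46) + 41410) = -18887/((31/38 - 23/19) + 41410) = -18887/(-15/38 + 41410) = -18887/1573565/38 = -18887*38/1573565 = -717706/1573565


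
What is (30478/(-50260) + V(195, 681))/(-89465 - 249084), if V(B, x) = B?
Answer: -697873/1215390910 ≈ -0.00057420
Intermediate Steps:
(30478/(-50260) + V(195, 681))/(-89465 - 249084) = (30478/(-50260) + 195)/(-89465 - 249084) = (30478*(-1/50260) + 195)/(-338549) = (-2177/3590 + 195)*(-1/338549) = (697873/3590)*(-1/338549) = -697873/1215390910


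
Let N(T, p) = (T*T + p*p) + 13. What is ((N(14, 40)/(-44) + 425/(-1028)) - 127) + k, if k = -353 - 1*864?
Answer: -3916885/2827 ≈ -1385.5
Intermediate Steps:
N(T, p) = 13 + T**2 + p**2 (N(T, p) = (T**2 + p**2) + 13 = 13 + T**2 + p**2)
k = -1217 (k = -353 - 864 = -1217)
((N(14, 40)/(-44) + 425/(-1028)) - 127) + k = (((13 + 14**2 + 40**2)/(-44) + 425/(-1028)) - 127) - 1217 = (((13 + 196 + 1600)*(-1/44) + 425*(-1/1028)) - 127) - 1217 = ((1809*(-1/44) - 425/1028) - 127) - 1217 = ((-1809/44 - 425/1028) - 127) - 1217 = (-117397/2827 - 127) - 1217 = -476426/2827 - 1217 = -3916885/2827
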